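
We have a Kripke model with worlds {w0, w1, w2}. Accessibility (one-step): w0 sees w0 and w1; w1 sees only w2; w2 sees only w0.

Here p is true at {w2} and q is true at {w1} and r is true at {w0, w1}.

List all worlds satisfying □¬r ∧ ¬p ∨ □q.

{w1}

w0: □¬r ∧ ¬p is F, □q is F. ✗
w1: □¬r ∧ ¬p is T, □q is F. ✓
w2: □¬r ∧ ¬p is F, □q is F. ✗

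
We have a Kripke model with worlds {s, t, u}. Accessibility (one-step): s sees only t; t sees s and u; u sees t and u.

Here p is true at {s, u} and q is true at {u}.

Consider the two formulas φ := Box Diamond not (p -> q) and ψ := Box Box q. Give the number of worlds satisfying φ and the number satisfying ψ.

For Box Diamond not (p -> q):
s: successors {t}; Diamond not (p -> q) there: t:T. ✓
t: successors {s, u}; Diamond not (p -> q) there: s:F, u:F. ✗
u: successors {t, u}; Diamond not (p -> q) there: t:T, u:F. ✗
— 1 world.
For Box Box q:
s: successors {t}; Box q there: t:F. ✗
t: successors {s, u}; Box q there: s:F, u:F. ✗
u: successors {t, u}; Box q there: t:F, u:F. ✗
— 0 worlds.

1 and 0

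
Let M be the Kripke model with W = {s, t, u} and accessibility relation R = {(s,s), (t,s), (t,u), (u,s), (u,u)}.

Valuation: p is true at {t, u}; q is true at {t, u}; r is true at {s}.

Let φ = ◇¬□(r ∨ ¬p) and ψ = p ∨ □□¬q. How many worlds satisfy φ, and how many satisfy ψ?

2 and 3

For ◇¬□(r ∨ ¬p):
s: successors {s}; ¬□(r ∨ ¬p) there: s:F. ✗
t: successors {s, u}; ¬□(r ∨ ¬p) there: s:F, u:T. ✓
u: successors {s, u}; ¬□(r ∨ ¬p) there: s:F, u:T. ✓
— 2 worlds.
For p ∨ □□¬q:
s: p is F, □□¬q is T. ✓
t: p is T, □□¬q is F. ✓
u: p is T, □□¬q is F. ✓
— 3 worlds.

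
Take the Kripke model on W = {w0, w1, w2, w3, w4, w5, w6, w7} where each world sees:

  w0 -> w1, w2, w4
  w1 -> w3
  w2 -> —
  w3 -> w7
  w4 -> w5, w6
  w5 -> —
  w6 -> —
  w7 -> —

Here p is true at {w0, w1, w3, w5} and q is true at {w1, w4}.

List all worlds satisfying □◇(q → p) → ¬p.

w0: □◇(q → p) is F, ¬p is F. ✓
w1: □◇(q → p) is T, ¬p is F. ✗
w2: □◇(q → p) is T, ¬p is T. ✓
w3: □◇(q → p) is F, ¬p is F. ✓
w4: □◇(q → p) is F, ¬p is T. ✓
w5: □◇(q → p) is T, ¬p is F. ✗
w6: □◇(q → p) is T, ¬p is T. ✓
w7: □◇(q → p) is T, ¬p is T. ✓

{w0, w2, w3, w4, w6, w7}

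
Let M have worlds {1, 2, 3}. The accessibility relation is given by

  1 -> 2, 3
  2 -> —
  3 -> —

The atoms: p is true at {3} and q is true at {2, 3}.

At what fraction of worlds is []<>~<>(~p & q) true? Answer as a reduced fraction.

1: successors {2, 3}; <>~<>(~p & q) there: 2:F, 3:F. ✗
2: no successors, so []<>~<>(~p & q) holds vacuously. ✓
3: no successors, so []<>~<>(~p & q) holds vacuously. ✓
That's 2 of 3 worlds, so 2/3.

2/3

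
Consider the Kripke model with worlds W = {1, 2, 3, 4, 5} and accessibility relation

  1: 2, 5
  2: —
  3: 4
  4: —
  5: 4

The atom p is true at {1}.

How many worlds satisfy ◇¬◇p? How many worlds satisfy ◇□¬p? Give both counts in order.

For ◇¬◇p:
1: successors {2, 5}; ¬◇p there: 2:T, 5:T. ✓
2: no successors, so ◇¬◇p fails. ✗
3: successors {4}; ¬◇p there: 4:T. ✓
4: no successors, so ◇¬◇p fails. ✗
5: successors {4}; ¬◇p there: 4:T. ✓
— 3 worlds.
For ◇□¬p:
1: successors {2, 5}; □¬p there: 2:T, 5:T. ✓
2: no successors, so ◇□¬p fails. ✗
3: successors {4}; □¬p there: 4:T. ✓
4: no successors, so ◇□¬p fails. ✗
5: successors {4}; □¬p there: 4:T. ✓
— 3 worlds.

3 and 3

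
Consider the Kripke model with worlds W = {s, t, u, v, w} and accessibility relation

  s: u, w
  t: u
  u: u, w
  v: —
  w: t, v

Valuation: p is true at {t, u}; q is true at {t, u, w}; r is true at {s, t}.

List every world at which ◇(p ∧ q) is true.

{s, t, u, w}

s: successors {u, w}; p ∧ q there: u:T, w:F. ✓
t: successors {u}; p ∧ q there: u:T. ✓
u: successors {u, w}; p ∧ q there: u:T, w:F. ✓
v: no successors, so ◇(p ∧ q) fails. ✗
w: successors {t, v}; p ∧ q there: t:T, v:F. ✓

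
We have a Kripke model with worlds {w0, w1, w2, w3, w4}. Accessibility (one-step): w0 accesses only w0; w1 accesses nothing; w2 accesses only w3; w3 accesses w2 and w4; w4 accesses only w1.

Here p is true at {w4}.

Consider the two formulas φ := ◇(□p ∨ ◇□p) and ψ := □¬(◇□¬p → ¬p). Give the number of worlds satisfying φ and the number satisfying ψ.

For ◇(□p ∨ ◇□p):
w0: successors {w0}; □p ∨ ◇□p there: w0:F. ✗
w1: no successors, so ◇(□p ∨ ◇□p) fails. ✗
w2: successors {w3}; □p ∨ ◇□p there: w3:F. ✗
w3: successors {w2, w4}; □p ∨ ◇□p there: w2:F, w4:T. ✓
w4: successors {w1}; □p ∨ ◇□p there: w1:T. ✓
— 2 worlds.
For □¬(◇□¬p → ¬p):
w0: successors {w0}; ¬(◇□¬p → ¬p) there: w0:F. ✗
w1: no successors, so □¬(◇□¬p → ¬p) holds vacuously. ✓
w2: successors {w3}; ¬(◇□¬p → ¬p) there: w3:F. ✗
w3: successors {w2, w4}; ¬(◇□¬p → ¬p) there: w2:F, w4:T. ✗
w4: successors {w1}; ¬(◇□¬p → ¬p) there: w1:F. ✗
— 1 world.

2 and 1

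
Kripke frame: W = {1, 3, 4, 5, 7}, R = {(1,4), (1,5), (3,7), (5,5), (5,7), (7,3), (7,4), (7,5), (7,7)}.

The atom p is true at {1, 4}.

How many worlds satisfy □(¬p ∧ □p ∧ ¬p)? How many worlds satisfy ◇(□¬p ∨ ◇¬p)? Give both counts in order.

1 and 4

For □(¬p ∧ □p ∧ ¬p):
1: successors {4, 5}; ¬p ∧ □p ∧ ¬p there: 4:F, 5:F. ✗
3: successors {7}; ¬p ∧ □p ∧ ¬p there: 7:F. ✗
4: no successors, so □(¬p ∧ □p ∧ ¬p) holds vacuously. ✓
5: successors {5, 7}; ¬p ∧ □p ∧ ¬p there: 5:F, 7:F. ✗
7: successors {3, 4, 5, 7}; ¬p ∧ □p ∧ ¬p there: 3:F, 4:F, 5:F, 7:F. ✗
— 1 world.
For ◇(□¬p ∨ ◇¬p):
1: successors {4, 5}; □¬p ∨ ◇¬p there: 4:T, 5:T. ✓
3: successors {7}; □¬p ∨ ◇¬p there: 7:T. ✓
4: no successors, so ◇(□¬p ∨ ◇¬p) fails. ✗
5: successors {5, 7}; □¬p ∨ ◇¬p there: 5:T, 7:T. ✓
7: successors {3, 4, 5, 7}; □¬p ∨ ◇¬p there: 3:T, 4:T, 5:T, 7:T. ✓
— 4 worlds.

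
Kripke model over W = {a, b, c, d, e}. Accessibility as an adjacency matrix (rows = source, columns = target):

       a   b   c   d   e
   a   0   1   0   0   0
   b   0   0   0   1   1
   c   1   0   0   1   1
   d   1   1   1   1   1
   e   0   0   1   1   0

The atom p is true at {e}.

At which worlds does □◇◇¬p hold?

{a, b, c, d, e}

a: successors {b}; ◇◇¬p there: b:T. ✓
b: successors {d, e}; ◇◇¬p there: d:T, e:T. ✓
c: successors {a, d, e}; ◇◇¬p there: a:T, d:T, e:T. ✓
d: successors {a, b, c, d, e}; ◇◇¬p there: a:T, b:T, c:T, d:T, e:T. ✓
e: successors {c, d}; ◇◇¬p there: c:T, d:T. ✓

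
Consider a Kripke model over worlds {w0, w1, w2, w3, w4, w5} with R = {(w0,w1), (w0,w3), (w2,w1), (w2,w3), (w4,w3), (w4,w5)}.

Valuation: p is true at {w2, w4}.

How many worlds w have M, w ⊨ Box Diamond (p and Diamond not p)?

3

w0: successors {w1, w3}; Diamond (p and Diamond not p) there: w1:F, w3:F. ✗
w1: no successors, so Box Diamond (p and Diamond not p) holds vacuously. ✓
w2: successors {w1, w3}; Diamond (p and Diamond not p) there: w1:F, w3:F. ✗
w3: no successors, so Box Diamond (p and Diamond not p) holds vacuously. ✓
w4: successors {w3, w5}; Diamond (p and Diamond not p) there: w3:F, w5:F. ✗
w5: no successors, so Box Diamond (p and Diamond not p) holds vacuously. ✓
Satisfying worlds: {w1, w3, w5}.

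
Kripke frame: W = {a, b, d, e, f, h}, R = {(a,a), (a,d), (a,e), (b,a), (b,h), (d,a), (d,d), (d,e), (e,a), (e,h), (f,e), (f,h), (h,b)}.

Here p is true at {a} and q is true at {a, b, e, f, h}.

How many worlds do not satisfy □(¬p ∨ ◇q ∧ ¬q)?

a: successors {a, d, e}; ¬p ∨ ◇q ∧ ¬q there: a:F, d:T, e:T. ✗
b: successors {a, h}; ¬p ∨ ◇q ∧ ¬q there: a:F, h:T. ✗
d: successors {a, d, e}; ¬p ∨ ◇q ∧ ¬q there: a:F, d:T, e:T. ✗
e: successors {a, h}; ¬p ∨ ◇q ∧ ¬q there: a:F, h:T. ✗
f: successors {e, h}; ¬p ∨ ◇q ∧ ¬q there: e:T, h:T. ✓
h: successors {b}; ¬p ∨ ◇q ∧ ¬q there: b:T. ✓
Satisfying worlds: {f, h}.
So □(¬p ∨ ◇q ∧ ¬q) fails at the other 4 worlds.

4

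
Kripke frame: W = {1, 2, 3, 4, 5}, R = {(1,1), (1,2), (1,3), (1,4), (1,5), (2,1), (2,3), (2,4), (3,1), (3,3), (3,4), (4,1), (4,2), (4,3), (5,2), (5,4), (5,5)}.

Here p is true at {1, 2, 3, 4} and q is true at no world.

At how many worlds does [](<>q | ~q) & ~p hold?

1: [](<>q | ~q) is T, ~p is F. ✗
2: [](<>q | ~q) is T, ~p is F. ✗
3: [](<>q | ~q) is T, ~p is F. ✗
4: [](<>q | ~q) is T, ~p is F. ✗
5: [](<>q | ~q) is T, ~p is T. ✓
Satisfying worlds: {5}.

1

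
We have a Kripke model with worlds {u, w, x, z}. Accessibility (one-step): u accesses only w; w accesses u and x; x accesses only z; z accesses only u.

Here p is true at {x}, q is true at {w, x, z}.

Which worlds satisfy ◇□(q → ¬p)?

{w, x, z}

u: successors {w}; □(q → ¬p) there: w:F. ✗
w: successors {u, x}; □(q → ¬p) there: u:T, x:T. ✓
x: successors {z}; □(q → ¬p) there: z:T. ✓
z: successors {u}; □(q → ¬p) there: u:T. ✓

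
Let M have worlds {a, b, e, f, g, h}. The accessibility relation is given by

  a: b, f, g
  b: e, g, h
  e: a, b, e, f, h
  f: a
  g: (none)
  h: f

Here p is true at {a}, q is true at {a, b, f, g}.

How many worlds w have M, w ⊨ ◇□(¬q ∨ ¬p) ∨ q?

a: ◇□(¬q ∨ ¬p) is T, q is T. ✓
b: ◇□(¬q ∨ ¬p) is T, q is T. ✓
e: ◇□(¬q ∨ ¬p) is T, q is F. ✓
f: ◇□(¬q ∨ ¬p) is T, q is T. ✓
g: ◇□(¬q ∨ ¬p) is F, q is T. ✓
h: ◇□(¬q ∨ ¬p) is F, q is F. ✗
Satisfying worlds: {a, b, e, f, g}.

5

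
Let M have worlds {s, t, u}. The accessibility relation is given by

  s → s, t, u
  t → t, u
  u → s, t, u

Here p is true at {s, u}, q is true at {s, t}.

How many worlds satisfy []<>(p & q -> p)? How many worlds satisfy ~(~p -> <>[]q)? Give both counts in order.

3 and 1

For []<>(p & q -> p):
s: successors {s, t, u}; <>(p & q -> p) there: s:T, t:T, u:T. ✓
t: successors {t, u}; <>(p & q -> p) there: t:T, u:T. ✓
u: successors {s, t, u}; <>(p & q -> p) there: s:T, t:T, u:T. ✓
— 3 worlds.
For ~(~p -> <>[]q):
s: ~p -> <>[]q is T. ✗
t: ~p -> <>[]q is F. ✓
u: ~p -> <>[]q is T. ✗
— 1 world.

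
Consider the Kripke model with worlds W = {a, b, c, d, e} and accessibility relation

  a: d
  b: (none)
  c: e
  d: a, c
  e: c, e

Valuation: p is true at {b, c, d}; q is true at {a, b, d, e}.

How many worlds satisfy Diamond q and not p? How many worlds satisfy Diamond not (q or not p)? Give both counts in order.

For Diamond q and not p:
a: Diamond q is T, not p is T. ✓
b: Diamond q is F, not p is F. ✗
c: Diamond q is T, not p is F. ✗
d: Diamond q is T, not p is F. ✗
e: Diamond q is T, not p is T. ✓
— 2 worlds.
For Diamond not (q or not p):
a: successors {d}; not (q or not p) there: d:F. ✗
b: no successors, so Diamond not (q or not p) fails. ✗
c: successors {e}; not (q or not p) there: e:F. ✗
d: successors {a, c}; not (q or not p) there: a:F, c:T. ✓
e: successors {c, e}; not (q or not p) there: c:T, e:F. ✓
— 2 worlds.

2 and 2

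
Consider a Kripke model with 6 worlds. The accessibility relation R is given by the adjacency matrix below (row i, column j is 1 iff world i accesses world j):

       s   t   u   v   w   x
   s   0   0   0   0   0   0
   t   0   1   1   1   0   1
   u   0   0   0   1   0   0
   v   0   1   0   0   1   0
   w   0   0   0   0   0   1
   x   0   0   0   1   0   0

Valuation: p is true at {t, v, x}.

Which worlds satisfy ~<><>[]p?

s: <><>[]p is F. ✓
t: <><>[]p is T. ✗
u: <><>[]p is T. ✗
v: <><>[]p is T. ✗
w: <><>[]p is F. ✓
x: <><>[]p is T. ✗

{s, w}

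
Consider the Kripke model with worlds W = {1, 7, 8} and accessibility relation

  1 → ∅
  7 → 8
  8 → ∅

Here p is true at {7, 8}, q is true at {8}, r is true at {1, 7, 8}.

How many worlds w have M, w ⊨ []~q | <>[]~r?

3

1: []~q is T, <>[]~r is F. ✓
7: []~q is F, <>[]~r is T. ✓
8: []~q is T, <>[]~r is F. ✓
Satisfying worlds: {1, 7, 8}.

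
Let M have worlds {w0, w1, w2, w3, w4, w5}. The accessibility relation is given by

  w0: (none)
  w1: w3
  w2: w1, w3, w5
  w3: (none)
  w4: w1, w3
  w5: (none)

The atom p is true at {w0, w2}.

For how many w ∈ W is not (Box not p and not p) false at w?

w0: Box not p and not p is F. ✓
w1: Box not p and not p is T. ✗
w2: Box not p and not p is F. ✓
w3: Box not p and not p is T. ✗
w4: Box not p and not p is T. ✗
w5: Box not p and not p is T. ✗
Satisfying worlds: {w0, w2}.
So not (Box not p and not p) fails at the other 4 worlds.

4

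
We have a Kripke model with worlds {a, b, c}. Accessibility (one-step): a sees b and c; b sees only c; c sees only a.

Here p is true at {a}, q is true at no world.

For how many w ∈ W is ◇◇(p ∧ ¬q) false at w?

1

a: successors {b, c}; ◇(p ∧ ¬q) there: b:F, c:T. ✓
b: successors {c}; ◇(p ∧ ¬q) there: c:T. ✓
c: successors {a}; ◇(p ∧ ¬q) there: a:F. ✗
Satisfying worlds: {a, b}.
So ◇◇(p ∧ ¬q) fails at the other 1 world.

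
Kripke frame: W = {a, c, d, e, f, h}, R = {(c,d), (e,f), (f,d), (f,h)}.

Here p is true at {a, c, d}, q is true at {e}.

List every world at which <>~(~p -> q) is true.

{e, f}

a: no successors, so <>~(~p -> q) fails. ✗
c: successors {d}; ~(~p -> q) there: d:F. ✗
d: no successors, so <>~(~p -> q) fails. ✗
e: successors {f}; ~(~p -> q) there: f:T. ✓
f: successors {d, h}; ~(~p -> q) there: d:F, h:T. ✓
h: no successors, so <>~(~p -> q) fails. ✗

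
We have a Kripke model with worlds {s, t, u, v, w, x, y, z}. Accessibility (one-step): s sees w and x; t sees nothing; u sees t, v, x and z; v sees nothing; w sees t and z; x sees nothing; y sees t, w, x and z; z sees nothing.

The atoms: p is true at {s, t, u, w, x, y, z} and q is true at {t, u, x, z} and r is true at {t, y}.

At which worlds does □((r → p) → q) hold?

{t, v, w, x, z}

s: successors {w, x}; (r → p) → q there: w:F, x:T. ✗
t: no successors, so □((r → p) → q) holds vacuously. ✓
u: successors {t, v, x, z}; (r → p) → q there: t:T, v:F, x:T, z:T. ✗
v: no successors, so □((r → p) → q) holds vacuously. ✓
w: successors {t, z}; (r → p) → q there: t:T, z:T. ✓
x: no successors, so □((r → p) → q) holds vacuously. ✓
y: successors {t, w, x, z}; (r → p) → q there: t:T, w:F, x:T, z:T. ✗
z: no successors, so □((r → p) → q) holds vacuously. ✓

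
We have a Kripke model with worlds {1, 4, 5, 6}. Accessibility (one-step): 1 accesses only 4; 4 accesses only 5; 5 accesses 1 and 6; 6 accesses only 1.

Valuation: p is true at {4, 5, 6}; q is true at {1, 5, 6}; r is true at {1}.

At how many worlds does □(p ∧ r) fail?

4

1: successors {4}; p ∧ r there: 4:F. ✗
4: successors {5}; p ∧ r there: 5:F. ✗
5: successors {1, 6}; p ∧ r there: 1:F, 6:F. ✗
6: successors {1}; p ∧ r there: 1:F. ✗
Satisfying worlds: ∅.
So □(p ∧ r) fails at the other 4 worlds.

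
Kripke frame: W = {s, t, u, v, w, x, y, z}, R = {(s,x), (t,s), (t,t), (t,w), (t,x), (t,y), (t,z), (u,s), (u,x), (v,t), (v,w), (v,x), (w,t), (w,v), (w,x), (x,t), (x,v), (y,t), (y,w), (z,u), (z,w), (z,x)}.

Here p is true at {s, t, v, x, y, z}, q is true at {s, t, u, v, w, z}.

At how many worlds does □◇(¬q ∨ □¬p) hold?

s: successors {x}; ◇(¬q ∨ □¬p) there: x:F. ✗
t: successors {s, t, w, x, y, z}; ◇(¬q ∨ □¬p) there: s:T, t:T, w:T, x:F, y:F, z:T. ✗
u: successors {s, x}; ◇(¬q ∨ □¬p) there: s:T, x:F. ✗
v: successors {t, w, x}; ◇(¬q ∨ □¬p) there: t:T, w:T, x:F. ✗
w: successors {t, v, x}; ◇(¬q ∨ □¬p) there: t:T, v:T, x:F. ✗
x: successors {t, v}; ◇(¬q ∨ □¬p) there: t:T, v:T. ✓
y: successors {t, w}; ◇(¬q ∨ □¬p) there: t:T, w:T. ✓
z: successors {u, w, x}; ◇(¬q ∨ □¬p) there: u:T, w:T, x:F. ✗
Satisfying worlds: {x, y}.

2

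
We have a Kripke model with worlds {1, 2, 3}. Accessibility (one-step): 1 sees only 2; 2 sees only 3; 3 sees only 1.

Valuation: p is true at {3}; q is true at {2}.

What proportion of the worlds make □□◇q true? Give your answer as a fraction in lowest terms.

1/3

1: successors {2}; □◇q there: 2:F. ✗
2: successors {3}; □◇q there: 3:T. ✓
3: successors {1}; □◇q there: 1:F. ✗
That's 1 of 3 worlds, so 1/3.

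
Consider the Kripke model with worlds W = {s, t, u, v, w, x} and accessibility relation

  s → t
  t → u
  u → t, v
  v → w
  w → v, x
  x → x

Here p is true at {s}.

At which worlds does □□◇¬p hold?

s: successors {t}; □◇¬p there: t:T. ✓
t: successors {u}; □◇¬p there: u:T. ✓
u: successors {t, v}; □◇¬p there: t:T, v:T. ✓
v: successors {w}; □◇¬p there: w:T. ✓
w: successors {v, x}; □◇¬p there: v:T, x:T. ✓
x: successors {x}; □◇¬p there: x:T. ✓

{s, t, u, v, w, x}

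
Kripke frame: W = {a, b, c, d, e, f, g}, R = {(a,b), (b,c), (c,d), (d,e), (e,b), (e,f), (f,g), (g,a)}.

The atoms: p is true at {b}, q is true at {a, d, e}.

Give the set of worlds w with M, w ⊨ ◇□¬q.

{a, d, e, g}

a: successors {b}; □¬q there: b:T. ✓
b: successors {c}; □¬q there: c:F. ✗
c: successors {d}; □¬q there: d:F. ✗
d: successors {e}; □¬q there: e:T. ✓
e: successors {b, f}; □¬q there: b:T, f:T. ✓
f: successors {g}; □¬q there: g:F. ✗
g: successors {a}; □¬q there: a:T. ✓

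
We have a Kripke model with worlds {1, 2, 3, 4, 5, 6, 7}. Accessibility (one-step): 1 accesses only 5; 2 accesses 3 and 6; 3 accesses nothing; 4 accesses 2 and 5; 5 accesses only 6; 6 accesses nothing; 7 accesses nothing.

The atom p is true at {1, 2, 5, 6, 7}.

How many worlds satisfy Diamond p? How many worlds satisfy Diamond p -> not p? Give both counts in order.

For Diamond p:
1: successors {5}; p there: 5:T. ✓
2: successors {3, 6}; p there: 3:F, 6:T. ✓
3: no successors, so Diamond p fails. ✗
4: successors {2, 5}; p there: 2:T, 5:T. ✓
5: successors {6}; p there: 6:T. ✓
6: no successors, so Diamond p fails. ✗
7: no successors, so Diamond p fails. ✗
— 4 worlds.
For Diamond p -> not p:
1: Diamond p is T, not p is F. ✗
2: Diamond p is T, not p is F. ✗
3: Diamond p is F, not p is T. ✓
4: Diamond p is T, not p is T. ✓
5: Diamond p is T, not p is F. ✗
6: Diamond p is F, not p is F. ✓
7: Diamond p is F, not p is F. ✓
— 4 worlds.

4 and 4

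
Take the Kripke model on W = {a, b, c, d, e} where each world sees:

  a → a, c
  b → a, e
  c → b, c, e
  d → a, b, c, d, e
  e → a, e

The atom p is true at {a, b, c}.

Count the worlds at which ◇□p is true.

a: successors {a, c}; □p there: a:T, c:F. ✓
b: successors {a, e}; □p there: a:T, e:F. ✓
c: successors {b, c, e}; □p there: b:F, c:F, e:F. ✗
d: successors {a, b, c, d, e}; □p there: a:T, b:F, c:F, d:F, e:F. ✓
e: successors {a, e}; □p there: a:T, e:F. ✓
Satisfying worlds: {a, b, d, e}.

4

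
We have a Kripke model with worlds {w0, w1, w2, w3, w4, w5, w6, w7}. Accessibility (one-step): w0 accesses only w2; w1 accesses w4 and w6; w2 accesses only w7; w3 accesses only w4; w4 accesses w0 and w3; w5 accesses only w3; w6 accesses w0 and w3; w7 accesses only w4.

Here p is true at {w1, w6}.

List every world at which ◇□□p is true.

∅

w0: successors {w2}; □□p there: w2:F. ✗
w1: successors {w4, w6}; □□p there: w4:F, w6:F. ✗
w2: successors {w7}; □□p there: w7:F. ✗
w3: successors {w4}; □□p there: w4:F. ✗
w4: successors {w0, w3}; □□p there: w0:F, w3:F. ✗
w5: successors {w3}; □□p there: w3:F. ✗
w6: successors {w0, w3}; □□p there: w0:F, w3:F. ✗
w7: successors {w4}; □□p there: w4:F. ✗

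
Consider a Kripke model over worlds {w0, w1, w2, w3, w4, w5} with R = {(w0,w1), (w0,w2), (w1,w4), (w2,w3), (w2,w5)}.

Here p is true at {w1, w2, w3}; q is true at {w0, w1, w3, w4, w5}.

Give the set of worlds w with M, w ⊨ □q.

{w1, w2, w3, w4, w5}

w0: successors {w1, w2}; q there: w1:T, w2:F. ✗
w1: successors {w4}; q there: w4:T. ✓
w2: successors {w3, w5}; q there: w3:T, w5:T. ✓
w3: no successors, so □q holds vacuously. ✓
w4: no successors, so □q holds vacuously. ✓
w5: no successors, so □q holds vacuously. ✓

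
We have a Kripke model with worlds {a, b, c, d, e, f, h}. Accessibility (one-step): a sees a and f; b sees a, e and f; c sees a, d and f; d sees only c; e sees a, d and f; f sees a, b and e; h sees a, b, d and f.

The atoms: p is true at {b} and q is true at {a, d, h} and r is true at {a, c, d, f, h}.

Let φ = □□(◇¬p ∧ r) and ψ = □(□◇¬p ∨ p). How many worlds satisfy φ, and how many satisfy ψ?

For □□(◇¬p ∧ r):
a: successors {a, f}; □(◇¬p ∧ r) there: a:T, f:F. ✗
b: successors {a, e, f}; □(◇¬p ∧ r) there: a:T, e:T, f:F. ✗
c: successors {a, d, f}; □(◇¬p ∧ r) there: a:T, d:T, f:F. ✗
d: successors {c}; □(◇¬p ∧ r) there: c:T. ✓
e: successors {a, d, f}; □(◇¬p ∧ r) there: a:T, d:T, f:F. ✗
f: successors {a, b, e}; □(◇¬p ∧ r) there: a:T, b:F, e:T. ✗
h: successors {a, b, d, f}; □(◇¬p ∧ r) there: a:T, b:F, d:T, f:F. ✗
— 1 world.
For □(□◇¬p ∨ p):
a: successors {a, f}; □◇¬p ∨ p there: a:T, f:T. ✓
b: successors {a, e, f}; □◇¬p ∨ p there: a:T, e:T, f:T. ✓
c: successors {a, d, f}; □◇¬p ∨ p there: a:T, d:T, f:T. ✓
d: successors {c}; □◇¬p ∨ p there: c:T. ✓
e: successors {a, d, f}; □◇¬p ∨ p there: a:T, d:T, f:T. ✓
f: successors {a, b, e}; □◇¬p ∨ p there: a:T, b:T, e:T. ✓
h: successors {a, b, d, f}; □◇¬p ∨ p there: a:T, b:T, d:T, f:T. ✓
— 7 worlds.

1 and 7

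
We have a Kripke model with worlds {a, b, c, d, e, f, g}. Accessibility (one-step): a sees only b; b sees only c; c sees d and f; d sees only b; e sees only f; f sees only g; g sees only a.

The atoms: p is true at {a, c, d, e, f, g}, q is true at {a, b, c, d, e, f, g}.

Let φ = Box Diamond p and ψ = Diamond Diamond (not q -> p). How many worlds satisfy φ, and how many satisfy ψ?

5 and 7

For Box Diamond p:
a: successors {b}; Diamond p there: b:T. ✓
b: successors {c}; Diamond p there: c:T. ✓
c: successors {d, f}; Diamond p there: d:F, f:T. ✗
d: successors {b}; Diamond p there: b:T. ✓
e: successors {f}; Diamond p there: f:T. ✓
f: successors {g}; Diamond p there: g:T. ✓
g: successors {a}; Diamond p there: a:F. ✗
— 5 worlds.
For Diamond Diamond (not q -> p):
a: successors {b}; Diamond (not q -> p) there: b:T. ✓
b: successors {c}; Diamond (not q -> p) there: c:T. ✓
c: successors {d, f}; Diamond (not q -> p) there: d:T, f:T. ✓
d: successors {b}; Diamond (not q -> p) there: b:T. ✓
e: successors {f}; Diamond (not q -> p) there: f:T. ✓
f: successors {g}; Diamond (not q -> p) there: g:T. ✓
g: successors {a}; Diamond (not q -> p) there: a:T. ✓
— 7 worlds.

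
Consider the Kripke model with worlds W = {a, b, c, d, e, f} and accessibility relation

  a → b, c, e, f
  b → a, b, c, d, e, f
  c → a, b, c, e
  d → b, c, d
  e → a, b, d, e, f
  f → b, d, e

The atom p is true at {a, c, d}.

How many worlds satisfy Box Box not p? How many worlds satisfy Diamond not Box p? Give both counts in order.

0 and 6

For Box Box not p:
a: successors {b, c, e, f}; Box not p there: b:F, c:F, e:F, f:F. ✗
b: successors {a, b, c, d, e, f}; Box not p there: a:F, b:F, c:F, d:F, e:F, f:F. ✗
c: successors {a, b, c, e}; Box not p there: a:F, b:F, c:F, e:F. ✗
d: successors {b, c, d}; Box not p there: b:F, c:F, d:F. ✗
e: successors {a, b, d, e, f}; Box not p there: a:F, b:F, d:F, e:F, f:F. ✗
f: successors {b, d, e}; Box not p there: b:F, d:F, e:F. ✗
— 0 worlds.
For Diamond not Box p:
a: successors {b, c, e, f}; not Box p there: b:T, c:T, e:T, f:T. ✓
b: successors {a, b, c, d, e, f}; not Box p there: a:T, b:T, c:T, d:T, e:T, f:T. ✓
c: successors {a, b, c, e}; not Box p there: a:T, b:T, c:T, e:T. ✓
d: successors {b, c, d}; not Box p there: b:T, c:T, d:T. ✓
e: successors {a, b, d, e, f}; not Box p there: a:T, b:T, d:T, e:T, f:T. ✓
f: successors {b, d, e}; not Box p there: b:T, d:T, e:T. ✓
— 6 worlds.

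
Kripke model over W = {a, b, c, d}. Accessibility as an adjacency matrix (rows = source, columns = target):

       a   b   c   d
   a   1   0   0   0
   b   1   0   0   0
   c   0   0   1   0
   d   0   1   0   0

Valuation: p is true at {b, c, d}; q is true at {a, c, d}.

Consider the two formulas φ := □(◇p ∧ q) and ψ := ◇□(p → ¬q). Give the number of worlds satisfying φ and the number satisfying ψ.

1 and 3

For □(◇p ∧ q):
a: successors {a}; ◇p ∧ q there: a:F. ✗
b: successors {a}; ◇p ∧ q there: a:F. ✗
c: successors {c}; ◇p ∧ q there: c:T. ✓
d: successors {b}; ◇p ∧ q there: b:F. ✗
— 1 world.
For ◇□(p → ¬q):
a: successors {a}; □(p → ¬q) there: a:T. ✓
b: successors {a}; □(p → ¬q) there: a:T. ✓
c: successors {c}; □(p → ¬q) there: c:F. ✗
d: successors {b}; □(p → ¬q) there: b:T. ✓
— 3 worlds.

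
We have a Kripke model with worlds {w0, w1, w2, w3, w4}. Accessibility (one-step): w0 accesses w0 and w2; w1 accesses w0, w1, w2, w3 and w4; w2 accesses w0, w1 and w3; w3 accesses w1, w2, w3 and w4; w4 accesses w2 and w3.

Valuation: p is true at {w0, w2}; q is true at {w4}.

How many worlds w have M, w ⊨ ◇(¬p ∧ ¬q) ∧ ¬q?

3

w0: ◇(¬p ∧ ¬q) is F, ¬q is T. ✗
w1: ◇(¬p ∧ ¬q) is T, ¬q is T. ✓
w2: ◇(¬p ∧ ¬q) is T, ¬q is T. ✓
w3: ◇(¬p ∧ ¬q) is T, ¬q is T. ✓
w4: ◇(¬p ∧ ¬q) is T, ¬q is F. ✗
Satisfying worlds: {w1, w2, w3}.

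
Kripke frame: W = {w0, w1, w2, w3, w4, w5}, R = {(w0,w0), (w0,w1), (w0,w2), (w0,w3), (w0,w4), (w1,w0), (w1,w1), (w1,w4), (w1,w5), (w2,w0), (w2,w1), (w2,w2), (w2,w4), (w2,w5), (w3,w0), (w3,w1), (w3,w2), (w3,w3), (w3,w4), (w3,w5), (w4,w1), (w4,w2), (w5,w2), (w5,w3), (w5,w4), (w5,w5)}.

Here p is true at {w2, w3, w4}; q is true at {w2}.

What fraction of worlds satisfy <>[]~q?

5/6

w0: successors {w0, w1, w2, w3, w4}; []~q there: w0:F, w1:T, w2:F, w3:F, w4:F. ✓
w1: successors {w0, w1, w4, w5}; []~q there: w0:F, w1:T, w4:F, w5:F. ✓
w2: successors {w0, w1, w2, w4, w5}; []~q there: w0:F, w1:T, w2:F, w4:F, w5:F. ✓
w3: successors {w0, w1, w2, w3, w4, w5}; []~q there: w0:F, w1:T, w2:F, w3:F, w4:F, w5:F. ✓
w4: successors {w1, w2}; []~q there: w1:T, w2:F. ✓
w5: successors {w2, w3, w4, w5}; []~q there: w2:F, w3:F, w4:F, w5:F. ✗
That's 5 of 6 worlds, so 5/6.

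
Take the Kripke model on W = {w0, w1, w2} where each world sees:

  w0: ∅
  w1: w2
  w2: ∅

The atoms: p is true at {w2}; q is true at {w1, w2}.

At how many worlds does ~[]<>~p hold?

1

w0: []<>~p is T. ✗
w1: []<>~p is F. ✓
w2: []<>~p is T. ✗
Satisfying worlds: {w1}.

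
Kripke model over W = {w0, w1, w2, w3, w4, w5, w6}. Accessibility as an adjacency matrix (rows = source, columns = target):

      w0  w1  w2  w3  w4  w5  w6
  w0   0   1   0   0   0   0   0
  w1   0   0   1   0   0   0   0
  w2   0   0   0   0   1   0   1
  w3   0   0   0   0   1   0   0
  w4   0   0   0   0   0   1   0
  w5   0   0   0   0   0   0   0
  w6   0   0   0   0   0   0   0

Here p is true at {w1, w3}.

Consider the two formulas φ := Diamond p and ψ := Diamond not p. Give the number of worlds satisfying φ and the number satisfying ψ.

For Diamond p:
w0: successors {w1}; p there: w1:T. ✓
w1: successors {w2}; p there: w2:F. ✗
w2: successors {w4, w6}; p there: w4:F, w6:F. ✗
w3: successors {w4}; p there: w4:F. ✗
w4: successors {w5}; p there: w5:F. ✗
w5: no successors, so Diamond p fails. ✗
w6: no successors, so Diamond p fails. ✗
— 1 world.
For Diamond not p:
w0: successors {w1}; not p there: w1:F. ✗
w1: successors {w2}; not p there: w2:T. ✓
w2: successors {w4, w6}; not p there: w4:T, w6:T. ✓
w3: successors {w4}; not p there: w4:T. ✓
w4: successors {w5}; not p there: w5:T. ✓
w5: no successors, so Diamond not p fails. ✗
w6: no successors, so Diamond not p fails. ✗
— 4 worlds.

1 and 4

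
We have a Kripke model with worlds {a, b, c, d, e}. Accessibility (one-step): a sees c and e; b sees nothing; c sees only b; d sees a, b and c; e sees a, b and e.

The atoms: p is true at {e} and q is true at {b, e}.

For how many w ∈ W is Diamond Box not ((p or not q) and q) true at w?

4

a: successors {c, e}; Box not ((p or not q) and q) there: c:T, e:F. ✓
b: no successors, so Diamond Box not ((p or not q) and q) fails. ✗
c: successors {b}; Box not ((p or not q) and q) there: b:T. ✓
d: successors {a, b, c}; Box not ((p or not q) and q) there: a:F, b:T, c:T. ✓
e: successors {a, b, e}; Box not ((p or not q) and q) there: a:F, b:T, e:F. ✓
Satisfying worlds: {a, c, d, e}.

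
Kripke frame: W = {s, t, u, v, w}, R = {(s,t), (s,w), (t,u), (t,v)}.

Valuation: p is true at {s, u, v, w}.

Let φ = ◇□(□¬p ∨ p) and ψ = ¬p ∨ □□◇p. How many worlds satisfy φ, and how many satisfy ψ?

For ◇□(□¬p ∨ p):
s: successors {t, w}; □(□¬p ∨ p) there: t:T, w:T. ✓
t: successors {u, v}; □(□¬p ∨ p) there: u:T, v:T. ✓
u: no successors, so ◇□(□¬p ∨ p) fails. ✗
v: no successors, so ◇□(□¬p ∨ p) fails. ✗
w: no successors, so ◇□(□¬p ∨ p) fails. ✗
— 2 worlds.
For ¬p ∨ □□◇p:
s: ¬p is F, □□◇p is F. ✗
t: ¬p is T, □□◇p is T. ✓
u: ¬p is F, □□◇p is T. ✓
v: ¬p is F, □□◇p is T. ✓
w: ¬p is F, □□◇p is T. ✓
— 4 worlds.

2 and 4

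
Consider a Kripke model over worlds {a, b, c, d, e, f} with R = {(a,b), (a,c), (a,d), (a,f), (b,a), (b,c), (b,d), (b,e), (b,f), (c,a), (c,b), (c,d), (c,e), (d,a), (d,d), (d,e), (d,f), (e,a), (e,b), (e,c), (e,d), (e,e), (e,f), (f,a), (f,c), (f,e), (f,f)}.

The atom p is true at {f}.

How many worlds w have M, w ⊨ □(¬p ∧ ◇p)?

a: successors {b, c, d, f}; ¬p ∧ ◇p there: b:T, c:F, d:T, f:F. ✗
b: successors {a, c, d, e, f}; ¬p ∧ ◇p there: a:T, c:F, d:T, e:T, f:F. ✗
c: successors {a, b, d, e}; ¬p ∧ ◇p there: a:T, b:T, d:T, e:T. ✓
d: successors {a, d, e, f}; ¬p ∧ ◇p there: a:T, d:T, e:T, f:F. ✗
e: successors {a, b, c, d, e, f}; ¬p ∧ ◇p there: a:T, b:T, c:F, d:T, e:T, f:F. ✗
f: successors {a, c, e, f}; ¬p ∧ ◇p there: a:T, c:F, e:T, f:F. ✗
Satisfying worlds: {c}.

1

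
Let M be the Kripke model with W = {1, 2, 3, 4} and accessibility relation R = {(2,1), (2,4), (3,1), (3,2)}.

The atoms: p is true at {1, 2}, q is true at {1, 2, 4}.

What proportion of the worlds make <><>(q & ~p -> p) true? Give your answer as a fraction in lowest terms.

1: no successors, so <><>(q & ~p -> p) fails. ✗
2: successors {1, 4}; <>(q & ~p -> p) there: 1:F, 4:F. ✗
3: successors {1, 2}; <>(q & ~p -> p) there: 1:F, 2:T. ✓
4: no successors, so <><>(q & ~p -> p) fails. ✗
That's 1 of 4 worlds, so 1/4.

1/4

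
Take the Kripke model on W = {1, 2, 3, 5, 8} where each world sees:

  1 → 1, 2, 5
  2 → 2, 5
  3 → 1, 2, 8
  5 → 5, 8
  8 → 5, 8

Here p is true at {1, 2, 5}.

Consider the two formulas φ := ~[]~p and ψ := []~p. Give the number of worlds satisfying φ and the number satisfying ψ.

For ~[]~p:
1: []~p is F. ✓
2: []~p is F. ✓
3: []~p is F. ✓
5: []~p is F. ✓
8: []~p is F. ✓
— 5 worlds.
For []~p:
1: successors {1, 2, 5}; ~p there: 1:F, 2:F, 5:F. ✗
2: successors {2, 5}; ~p there: 2:F, 5:F. ✗
3: successors {1, 2, 8}; ~p there: 1:F, 2:F, 8:T. ✗
5: successors {5, 8}; ~p there: 5:F, 8:T. ✗
8: successors {5, 8}; ~p there: 5:F, 8:T. ✗
— 0 worlds.

5 and 0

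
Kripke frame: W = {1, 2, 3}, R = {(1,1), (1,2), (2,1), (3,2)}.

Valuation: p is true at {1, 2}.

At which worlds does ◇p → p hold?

1: ◇p is T, p is T. ✓
2: ◇p is T, p is T. ✓
3: ◇p is T, p is F. ✗

{1, 2}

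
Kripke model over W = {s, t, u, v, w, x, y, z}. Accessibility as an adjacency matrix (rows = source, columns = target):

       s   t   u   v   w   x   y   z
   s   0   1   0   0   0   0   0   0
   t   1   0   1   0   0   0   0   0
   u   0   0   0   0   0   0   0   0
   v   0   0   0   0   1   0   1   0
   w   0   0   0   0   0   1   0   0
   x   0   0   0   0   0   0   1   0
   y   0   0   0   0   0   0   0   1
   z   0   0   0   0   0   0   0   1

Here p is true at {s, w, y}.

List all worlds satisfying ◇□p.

s: successors {t}; □p there: t:F. ✗
t: successors {s, u}; □p there: s:F, u:T. ✓
u: no successors, so ◇□p fails. ✗
v: successors {w, y}; □p there: w:F, y:F. ✗
w: successors {x}; □p there: x:T. ✓
x: successors {y}; □p there: y:F. ✗
y: successors {z}; □p there: z:F. ✗
z: successors {z}; □p there: z:F. ✗

{t, w}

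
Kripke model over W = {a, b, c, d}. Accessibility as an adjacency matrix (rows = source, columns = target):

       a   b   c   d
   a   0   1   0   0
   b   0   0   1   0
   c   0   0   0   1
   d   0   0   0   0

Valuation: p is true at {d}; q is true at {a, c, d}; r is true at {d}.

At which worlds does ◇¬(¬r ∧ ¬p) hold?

a: successors {b}; ¬(¬r ∧ ¬p) there: b:F. ✗
b: successors {c}; ¬(¬r ∧ ¬p) there: c:F. ✗
c: successors {d}; ¬(¬r ∧ ¬p) there: d:T. ✓
d: no successors, so ◇¬(¬r ∧ ¬p) fails. ✗

{c}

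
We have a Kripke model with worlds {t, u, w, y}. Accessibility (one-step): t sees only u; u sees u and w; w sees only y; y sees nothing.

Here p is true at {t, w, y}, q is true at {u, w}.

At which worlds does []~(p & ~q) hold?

t: successors {u}; ~(p & ~q) there: u:T. ✓
u: successors {u, w}; ~(p & ~q) there: u:T, w:T. ✓
w: successors {y}; ~(p & ~q) there: y:F. ✗
y: no successors, so []~(p & ~q) holds vacuously. ✓

{t, u, y}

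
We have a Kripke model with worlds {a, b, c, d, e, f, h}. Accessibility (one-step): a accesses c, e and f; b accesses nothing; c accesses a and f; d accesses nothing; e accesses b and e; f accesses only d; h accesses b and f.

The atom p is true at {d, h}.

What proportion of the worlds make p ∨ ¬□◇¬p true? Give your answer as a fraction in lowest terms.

a: p is F, ¬□◇¬p is T. ✓
b: p is F, ¬□◇¬p is F. ✗
c: p is F, ¬□◇¬p is T. ✓
d: p is T, ¬□◇¬p is F. ✓
e: p is F, ¬□◇¬p is T. ✓
f: p is F, ¬□◇¬p is T. ✓
h: p is T, ¬□◇¬p is T. ✓
That's 6 of 7 worlds, so 6/7.

6/7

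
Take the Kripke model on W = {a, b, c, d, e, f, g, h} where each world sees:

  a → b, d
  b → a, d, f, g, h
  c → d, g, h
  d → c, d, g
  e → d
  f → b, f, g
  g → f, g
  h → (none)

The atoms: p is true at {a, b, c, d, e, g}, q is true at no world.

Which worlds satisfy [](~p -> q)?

{a, d, e, h}

a: successors {b, d}; ~p -> q there: b:T, d:T. ✓
b: successors {a, d, f, g, h}; ~p -> q there: a:T, d:T, f:F, g:T, h:F. ✗
c: successors {d, g, h}; ~p -> q there: d:T, g:T, h:F. ✗
d: successors {c, d, g}; ~p -> q there: c:T, d:T, g:T. ✓
e: successors {d}; ~p -> q there: d:T. ✓
f: successors {b, f, g}; ~p -> q there: b:T, f:F, g:T. ✗
g: successors {f, g}; ~p -> q there: f:F, g:T. ✗
h: no successors, so [](~p -> q) holds vacuously. ✓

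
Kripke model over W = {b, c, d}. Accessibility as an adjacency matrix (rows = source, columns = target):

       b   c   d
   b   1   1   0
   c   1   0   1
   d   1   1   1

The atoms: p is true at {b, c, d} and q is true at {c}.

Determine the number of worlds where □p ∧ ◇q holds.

b: □p is T, ◇q is T. ✓
c: □p is T, ◇q is F. ✗
d: □p is T, ◇q is T. ✓
Satisfying worlds: {b, d}.

2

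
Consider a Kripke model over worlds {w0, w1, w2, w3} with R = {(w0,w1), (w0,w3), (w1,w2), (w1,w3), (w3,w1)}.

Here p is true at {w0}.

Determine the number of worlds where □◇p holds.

w0: successors {w1, w3}; ◇p there: w1:F, w3:F. ✗
w1: successors {w2, w3}; ◇p there: w2:F, w3:F. ✗
w2: no successors, so □◇p holds vacuously. ✓
w3: successors {w1}; ◇p there: w1:F. ✗
Satisfying worlds: {w2}.

1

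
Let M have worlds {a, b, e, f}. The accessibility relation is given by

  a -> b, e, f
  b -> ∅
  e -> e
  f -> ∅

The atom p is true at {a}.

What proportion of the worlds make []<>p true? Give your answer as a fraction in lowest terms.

a: successors {b, e, f}; <>p there: b:F, e:F, f:F. ✗
b: no successors, so []<>p holds vacuously. ✓
e: successors {e}; <>p there: e:F. ✗
f: no successors, so []<>p holds vacuously. ✓
That's 2 of 4 worlds, so 2/4 = 1/2.

1/2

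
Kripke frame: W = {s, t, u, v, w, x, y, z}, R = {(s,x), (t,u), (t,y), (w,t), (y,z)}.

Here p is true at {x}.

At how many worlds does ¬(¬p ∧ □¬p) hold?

s: ¬p ∧ □¬p is F. ✓
t: ¬p ∧ □¬p is T. ✗
u: ¬p ∧ □¬p is T. ✗
v: ¬p ∧ □¬p is T. ✗
w: ¬p ∧ □¬p is T. ✗
x: ¬p ∧ □¬p is F. ✓
y: ¬p ∧ □¬p is T. ✗
z: ¬p ∧ □¬p is T. ✗
Satisfying worlds: {s, x}.

2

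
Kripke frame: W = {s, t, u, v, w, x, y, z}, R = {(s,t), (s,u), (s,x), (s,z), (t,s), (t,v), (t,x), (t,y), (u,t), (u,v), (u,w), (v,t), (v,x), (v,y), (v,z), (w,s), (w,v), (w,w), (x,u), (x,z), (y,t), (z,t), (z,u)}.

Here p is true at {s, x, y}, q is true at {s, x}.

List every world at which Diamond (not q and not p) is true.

{s, t, u, v, w, x, y, z}

s: successors {t, u, x, z}; not q and not p there: t:T, u:T, x:F, z:T. ✓
t: successors {s, v, x, y}; not q and not p there: s:F, v:T, x:F, y:F. ✓
u: successors {t, v, w}; not q and not p there: t:T, v:T, w:T. ✓
v: successors {t, x, y, z}; not q and not p there: t:T, x:F, y:F, z:T. ✓
w: successors {s, v, w}; not q and not p there: s:F, v:T, w:T. ✓
x: successors {u, z}; not q and not p there: u:T, z:T. ✓
y: successors {t}; not q and not p there: t:T. ✓
z: successors {t, u}; not q and not p there: t:T, u:T. ✓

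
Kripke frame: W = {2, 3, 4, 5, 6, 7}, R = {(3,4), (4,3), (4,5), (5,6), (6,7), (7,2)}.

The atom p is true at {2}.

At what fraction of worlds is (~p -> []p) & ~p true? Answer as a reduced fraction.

1/6

2: ~p -> []p is T, ~p is F. ✗
3: ~p -> []p is F, ~p is T. ✗
4: ~p -> []p is F, ~p is T. ✗
5: ~p -> []p is F, ~p is T. ✗
6: ~p -> []p is F, ~p is T. ✗
7: ~p -> []p is T, ~p is T. ✓
That's 1 of 6 worlds, so 1/6.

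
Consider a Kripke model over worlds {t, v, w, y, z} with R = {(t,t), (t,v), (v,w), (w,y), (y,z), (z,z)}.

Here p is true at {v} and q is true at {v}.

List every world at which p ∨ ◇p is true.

{t, v}

t: p is F, ◇p is T. ✓
v: p is T, ◇p is F. ✓
w: p is F, ◇p is F. ✗
y: p is F, ◇p is F. ✗
z: p is F, ◇p is F. ✗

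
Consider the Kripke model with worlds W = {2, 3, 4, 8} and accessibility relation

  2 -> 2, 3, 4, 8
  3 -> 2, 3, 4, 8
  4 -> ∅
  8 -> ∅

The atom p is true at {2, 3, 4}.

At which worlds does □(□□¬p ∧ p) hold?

2: successors {2, 3, 4, 8}; □□¬p ∧ p there: 2:F, 3:F, 4:T, 8:F. ✗
3: successors {2, 3, 4, 8}; □□¬p ∧ p there: 2:F, 3:F, 4:T, 8:F. ✗
4: no successors, so □(□□¬p ∧ p) holds vacuously. ✓
8: no successors, so □(□□¬p ∧ p) holds vacuously. ✓

{4, 8}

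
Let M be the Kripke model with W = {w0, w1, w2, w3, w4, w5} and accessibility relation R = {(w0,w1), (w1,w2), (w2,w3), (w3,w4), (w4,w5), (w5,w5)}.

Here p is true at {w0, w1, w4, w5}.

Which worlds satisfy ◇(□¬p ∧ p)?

{w0}

w0: successors {w1}; □¬p ∧ p there: w1:T. ✓
w1: successors {w2}; □¬p ∧ p there: w2:F. ✗
w2: successors {w3}; □¬p ∧ p there: w3:F. ✗
w3: successors {w4}; □¬p ∧ p there: w4:F. ✗
w4: successors {w5}; □¬p ∧ p there: w5:F. ✗
w5: successors {w5}; □¬p ∧ p there: w5:F. ✗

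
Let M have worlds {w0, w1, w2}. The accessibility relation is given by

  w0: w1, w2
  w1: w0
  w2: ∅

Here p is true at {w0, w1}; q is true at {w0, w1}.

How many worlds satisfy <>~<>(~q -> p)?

w0: successors {w1, w2}; ~<>(~q -> p) there: w1:F, w2:T. ✓
w1: successors {w0}; ~<>(~q -> p) there: w0:F. ✗
w2: no successors, so <>~<>(~q -> p) fails. ✗
Satisfying worlds: {w0}.

1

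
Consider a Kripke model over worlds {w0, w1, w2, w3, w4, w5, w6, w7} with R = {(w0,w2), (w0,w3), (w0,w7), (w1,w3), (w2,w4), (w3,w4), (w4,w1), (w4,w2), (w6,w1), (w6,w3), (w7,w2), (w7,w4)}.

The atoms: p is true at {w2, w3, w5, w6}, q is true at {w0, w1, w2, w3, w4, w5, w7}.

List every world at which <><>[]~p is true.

w0: successors {w2, w3, w7}; <>[]~p there: w2:F, w3:F, w7:T. ✓
w1: successors {w3}; <>[]~p there: w3:F. ✗
w2: successors {w4}; <>[]~p there: w4:T. ✓
w3: successors {w4}; <>[]~p there: w4:T. ✓
w4: successors {w1, w2}; <>[]~p there: w1:T, w2:F. ✓
w5: no successors, so <><>[]~p fails. ✗
w6: successors {w1, w3}; <>[]~p there: w1:T, w3:F. ✓
w7: successors {w2, w4}; <>[]~p there: w2:F, w4:T. ✓

{w0, w2, w3, w4, w6, w7}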